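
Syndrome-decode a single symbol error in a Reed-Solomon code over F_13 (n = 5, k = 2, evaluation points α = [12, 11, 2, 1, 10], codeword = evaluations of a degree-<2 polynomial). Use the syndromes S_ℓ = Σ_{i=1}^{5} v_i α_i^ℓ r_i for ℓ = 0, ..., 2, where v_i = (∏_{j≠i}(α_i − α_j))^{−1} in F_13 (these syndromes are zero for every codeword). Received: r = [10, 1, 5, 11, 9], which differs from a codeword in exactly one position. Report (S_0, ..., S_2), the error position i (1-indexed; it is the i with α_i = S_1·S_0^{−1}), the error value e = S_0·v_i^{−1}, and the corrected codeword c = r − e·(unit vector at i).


S = (11, 4, 5), error at position 2, error magnitude e = 11, c = [10, 3, 5, 11, 9].

Step 1: column multipliers v_i = (∏_{j≠i}(α_i − α_j))^{−1} mod 13.
  i = 1 (α = 12): (12−11)(12−2)(12−1)(12−10) = 1·10·11·2 = 220 ≡ 12, so v_1 = 12^{−1} = 12 (mod 13).
  i = 2 (α = 11): (11−12)(11−2)(11−1)(11−10) = (−1)·9·10·1 = −90 ≡ 1, so v_2 = 1^{−1} = 1 (mod 13).
  i = 3 (α = 2): (2−12)(2−11)(2−1)(2−10) = (−10)·(−9)·1·(−8) = −720 ≡ 8, so v_3 = 8^{−1} = 5 (mod 13).
  i = 4 (α = 1): (1−12)(1−11)(1−2)(1−10) = (−11)·(−10)·(−1)·(−9) = 990 ≡ 2, so v_4 = 2^{−1} = 7 (mod 13).
  i = 5 (α = 10): (10−12)(10−11)(10−2)(10−1) = (−2)·(−1)·8·9 = 144 ≡ 1, so v_5 = 1^{−1} = 1 (mod 13).
  v = [12, 1, 5, 7, 1].
Step 2: syndromes of r = [10, 1, 5, 11, 9] (all sums mod 13).
  S_0 = Σ v_i r_i = 12·10 + 1·1 + 5·5 + 7·11 + 1·9 = 232 ≡ 11.
  S_1 = Σ v_i α_i r_i = 12·12·10 + 1·11·1 + 5·2·5 + 7·1·11 + 1·10·9 = 1668 ≡ 4.
  α_i^2 mod 13 = [1, 4, 4, 1, 9].
  S_2 = Σ v_i α_i^2 r_i = 12·1·10 + 1·4·1 + 5·4·5 + 7·1·11 + 1·9·9 = 382 ≡ 5.
  S = (11, 4, 5) ≠ 0, so r is not a codeword (an error is present).
Step 3: locate the error. For a single error e at position i, S_ℓ = v_i·e·α_i^ℓ, so α_err = S_1/S_0.
  S_0^{−1} = 11^{−1} = 6 (mod 13), so α_err = 4·6 = 24 ≡ 11 = α_2. Error position i = 2.
  Consistency check: S_2/S_1 = 5·10 = 50 ≡ 11 = α_err ✓ (single-error assumption holds).
Step 4: error magnitude e = S_0/v_2 = S_0·∏_{j≠2}(α_2 − α_j) = 11·1 = 11 ≡ 11 (mod 13).
Step 5: correct position 2: c_2 = r_2 − e = 1 − 11 ≡ 3 (mod 13). Hence c = [10, 3, 5, 11, 9].
  Check: interpolating c through the α_i gives m(x) = 4 + 7·x (degree < 2) with m(α_i) = c_i for every i, so c is indeed a codeword.


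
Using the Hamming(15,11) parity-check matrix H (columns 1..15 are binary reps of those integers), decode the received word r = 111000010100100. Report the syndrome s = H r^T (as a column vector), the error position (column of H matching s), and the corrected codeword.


s = (1, 1, 1, 1)^T, error position = 15, corrected codeword c = 111000010100101

Compute s = H r^T mod 2 one row at a time:
  s_1 = 1 + 0 + 1 + 0 + 0 + 1 + 0 + 0 = 3 ≡ 1 (mod 2).
  s_2 = 0 + 0 + 0 + 0 + 0 + 1 + 0 + 0 = 1 ≡ 1 (mod 2).
  s_3 = 1 + 1 + 0 + 0 + 1 + 0 + 0 + 0 = 3 ≡ 1 (mod 2).
  s_4 = 1 + 1 + 0 + 0 + 0 + 0 + 1 + 0 = 3 ≡ 1 (mod 2).
s = (1, 1, 1, 1)^T — this equals column 15 of H (binary 1111), so error is at position 15.
Correct: flip bit 15 of r = 111000010100100 to get c = 111000010100101.


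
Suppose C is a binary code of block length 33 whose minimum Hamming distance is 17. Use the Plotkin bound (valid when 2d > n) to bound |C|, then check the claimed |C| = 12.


Plotkin bound M ≤ 34; given |C| = 12 ≤ bound (satisfied).

Check applicability: 2d = 34, n = 33.
2d − n = 1 > 0, so Plotkin applies.
Compute d/(2d−n) = 17/1 ≈ 17.0000.
⌊d/(2d−n)⌋ = 17.
Plotkin bound: M ≤ 2·17 = 34.
Given |C| = 12, check: satisfied.
This |C| is below the Plotkin bound.


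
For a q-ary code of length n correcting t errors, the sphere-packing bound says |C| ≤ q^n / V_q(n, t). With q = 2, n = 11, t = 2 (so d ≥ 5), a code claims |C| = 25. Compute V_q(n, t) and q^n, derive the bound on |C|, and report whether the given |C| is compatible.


V_q(n, t) = 67, q^n = 2048, Hamming bound = 30, |C| = 25 ≤ bound (satisfied).

Step 1: Compute V_q(n, t) = Σ_{j=0}^2 C(n, j) (q−1)^j.
  j = 0: C(11,0)·(1)^0 = 1·1 = 1.
  j = 1: C(11,1)·(1)^1 = 11·1 = 11.
  j = 2: C(11,2)·(1)^2 = 55·1 = 55.
  V_q(n, t) = 1 + 11 + 55 = 67.
Step 2: q^n = 2^11 = 2048.
Step 3: Hamming bound ⌊q^n / V_q(n,t)⌋ = ⌊2048/67⌋ = 30.
Step 4: Compare |C| = 25 to 30: satisfied.
The claimed |C| lies below the Hamming bound.


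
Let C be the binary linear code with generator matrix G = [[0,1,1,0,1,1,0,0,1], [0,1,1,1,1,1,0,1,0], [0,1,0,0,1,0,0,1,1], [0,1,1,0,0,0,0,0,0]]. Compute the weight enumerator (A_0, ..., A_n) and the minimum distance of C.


Weight distribution: A_0 = 1, A_2 = 1, A_3 = 6, A_4 = 5, A_5 = 2, A_6 = 1. Minimum distance d = 2.

Enumerate all 2^4 = 16 messages m ∈ F_2^4.
For each, compute codeword c = mG in F_2^9, then tally its weight.
  m = 0000 → c = 000000000, weight = 0.
  m = 1000 → c = 011011001, weight = 5.
  m = 0100 → c = 011111010, weight = 6.
  m = 1100 → c = 000100011, weight = 3.
  m = 0010 → c = 010010011, weight = 4.
  m = 1010 → c = 001001010, weight = 3.
  m = 0110 → c = 001101001, weight = 4.
  m = 1110 → c = 010110000, weight = 3.
  m = 0001 → c = 011000000, weight = 2.
  m = 1001 → c = 000011001, weight = 3.
  m = 0101 → c = 000111010, weight = 4.
  m = 1101 → c = 011100011, weight = 5.
  m = 0011 → c = 001010011, weight = 4.
  m = 1011 → c = 010001010, weight = 3.
  m = 0111 → c = 010101001, weight = 4.
  m = 1111 → c = 001110000, weight = 3.
Tally weights:
  weight 0: 1 codewords.
  weight 2: 1 codewords.
  weight 3: 6 codewords.
  weight 4: 5 codewords.
  weight 5: 2 codewords.
  weight 6: 1 codewords.
Minimum distance d = smallest w > 0 with A_w > 0 = 2.
Sanity: Σ A_w = 16 = 2^4 = 16 ✓.


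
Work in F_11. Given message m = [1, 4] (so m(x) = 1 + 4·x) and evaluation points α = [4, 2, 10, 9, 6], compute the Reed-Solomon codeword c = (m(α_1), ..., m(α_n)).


c = [6, 9, 8, 4, 3]

Message polynomial: m(x) = 1 + 4·x (mod 11).
For each evaluation point α_i, compute m(α_i) mod 11:
  α_1 = 4: Horner steps 4 → 6, so m(4) = 6.
  α_2 = 2: Horner steps 4 → 9, so m(2) = 9.
  α_3 = 10: Horner steps 4 → 8, so m(10) = 8.
  α_4 = 9: Horner steps 4 → 4, so m(9) = 4.
  α_5 = 6: Horner steps 4 → 3, so m(6) = 3.
Codeword c = [6, 9, 8, 4, 3] ∈ F_11^5.


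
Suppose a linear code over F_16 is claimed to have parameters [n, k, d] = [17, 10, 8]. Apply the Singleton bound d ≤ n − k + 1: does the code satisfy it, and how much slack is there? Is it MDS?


Singleton RHS = n − k + 1 = 8, slack = 0, bound satisfied, MDS.

Singleton bound: d ≤ n − k + 1.
Here n = 17, k = 10, so n − k + 1 = 8.
Given d = 8, check d ≤ 8: YES.
Slack = (n − k + 1) − d = 0.
The code is MDS (slack = 0).
Description: the claimed parameters are [17, 10, 8]_16; such a code would be MDS (meets Singleton bound).


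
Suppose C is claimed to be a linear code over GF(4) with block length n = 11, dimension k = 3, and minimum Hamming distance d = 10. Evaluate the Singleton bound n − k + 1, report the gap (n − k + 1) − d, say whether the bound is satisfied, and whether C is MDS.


Singleton RHS = n − k + 1 = 9, slack = -1, bound violated (no such code; not MDS).

Singleton bound: d ≤ n − k + 1.
Here n = 11, k = 3, so n − k + 1 = 9.
Given d = 10, check d ≤ 9: NO.
Slack = (n − k + 1) − d = -1.
The slack is negative: d = 10 exceeds n − k + 1 = 9 by 1, so the Singleton bound is violated and no linear [11, 3, 10]_4 code can exist. In particular it is not MDS (MDS requires d = n − k + 1 exactly).
Description: the claimed parameters are [11, 3, 10]_4; such a code would be impossible (violates the Singleton bound).


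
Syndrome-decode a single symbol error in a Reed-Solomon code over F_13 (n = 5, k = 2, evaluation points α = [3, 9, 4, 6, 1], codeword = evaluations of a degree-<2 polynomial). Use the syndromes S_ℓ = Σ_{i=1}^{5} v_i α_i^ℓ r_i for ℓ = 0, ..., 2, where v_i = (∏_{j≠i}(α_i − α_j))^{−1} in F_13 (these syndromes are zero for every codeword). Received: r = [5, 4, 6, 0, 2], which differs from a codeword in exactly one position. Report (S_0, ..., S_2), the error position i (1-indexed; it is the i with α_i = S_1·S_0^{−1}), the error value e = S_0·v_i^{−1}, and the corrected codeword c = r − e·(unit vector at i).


S = (3, 9, 1), error at position 1, error magnitude e = 9, c = [9, 4, 6, 0, 2].

Step 1: column multipliers v_i = (∏_{j≠i}(α_i − α_j))^{−1} mod 13.
  i = 1 (α = 3): (3−9)(3−4)(3−6)(3−1) = (−6)·(−1)·(−3)·2 = −36 ≡ 3, so v_1 = 3^{−1} = 9 (mod 13).
  i = 2 (α = 9): (9−3)(9−4)(9−6)(9−1) = 6·5·3·8 = 720 ≡ 5, so v_2 = 5^{−1} = 8 (mod 13).
  i = 3 (α = 4): (4−3)(4−9)(4−6)(4−1) = 1·(−5)·(−2)·3 = 30 ≡ 4, so v_3 = 4^{−1} = 10 (mod 13).
  i = 4 (α = 6): (6−3)(6−9)(6−4)(6−1) = 3·(−3)·2·5 = −90 ≡ 1, so v_4 = 1^{−1} = 1 (mod 13).
  i = 5 (α = 1): (1−3)(1−9)(1−4)(1−6) = (−2)·(−8)·(−3)·(−5) = 240 ≡ 6, so v_5 = 6^{−1} = 11 (mod 13).
  v = [9, 8, 10, 1, 11].
Step 2: syndromes of r = [5, 4, 6, 0, 2] (all sums mod 13).
  S_0 = Σ v_i r_i = 9·5 + 8·4 + 10·6 + 1·0 + 11·2 = 159 ≡ 3.
  S_1 = Σ v_i α_i r_i = 9·3·5 + 8·9·4 + 10·4·6 + 1·6·0 + 11·1·2 = 685 ≡ 9.
  α_i^2 mod 13 = [9, 3, 3, 10, 1].
  S_2 = Σ v_i α_i^2 r_i = 9·9·5 + 8·3·4 + 10·3·6 + 1·10·0 + 11·1·2 = 703 ≡ 1.
  S = (3, 9, 1) ≠ 0, so r is not a codeword (an error is present).
Step 3: locate the error. For a single error e at position i, S_ℓ = v_i·e·α_i^ℓ, so α_err = S_1/S_0.
  S_0^{−1} = 3^{−1} = 9 (mod 13), so α_err = 9·9 = 81 ≡ 3 = α_1. Error position i = 1.
  Consistency check: S_2/S_1 = 1·3 = 3 ≡ 3 = α_err ✓ (single-error assumption holds).
Step 4: error magnitude e = S_0/v_1 = S_0·∏_{j≠1}(α_1 − α_j) = 3·3 = 9 ≡ 9 (mod 13).
Step 5: correct position 1: c_1 = r_1 − e = 5 − 9 ≡ 9 (mod 13). Hence c = [9, 4, 6, 0, 2].
  Check: interpolating c through the α_i gives m(x) = 5 + 10·x (degree < 2) with m(α_i) = c_i for every i, so c is indeed a codeword.


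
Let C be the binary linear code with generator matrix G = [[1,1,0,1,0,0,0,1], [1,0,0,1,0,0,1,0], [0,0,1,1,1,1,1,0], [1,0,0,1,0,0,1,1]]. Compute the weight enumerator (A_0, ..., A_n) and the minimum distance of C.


Weight distribution: A_0 = 1, A_1 = 1, A_2 = 1, A_3 = 3, A_4 = 3, A_5 = 3, A_6 = 3, A_7 = 1. Minimum distance d = 1.

Enumerate all 2^4 = 16 messages m ∈ F_2^4.
For each, compute codeword c = mG in F_2^8, then tally its weight.
  m = 0000 → c = 00000000, weight = 0.
  m = 1000 → c = 11010001, weight = 4.
  m = 0100 → c = 10010010, weight = 3.
  m = 1100 → c = 01000011, weight = 3.
  m = 0010 → c = 00111110, weight = 5.
  m = 1010 → c = 11101111, weight = 7.
  m = 0110 → c = 10101100, weight = 4.
  m = 1110 → c = 01111101, weight = 6.
  m = 0001 → c = 10010011, weight = 4.
  m = 1001 → c = 01000010, weight = 2.
  m = 0101 → c = 00000001, weight = 1.
  m = 1101 → c = 11010000, weight = 3.
  m = 0011 → c = 10101101, weight = 5.
  m = 1011 → c = 01111100, weight = 5.
  m = 0111 → c = 00111111, weight = 6.
  m = 1111 → c = 11101110, weight = 6.
Tally weights:
  weight 0: 1 codewords.
  weight 1: 1 codewords.
  weight 2: 1 codewords.
  weight 3: 3 codewords.
  weight 4: 3 codewords.
  weight 5: 3 codewords.
  weight 6: 3 codewords.
  weight 7: 1 codewords.
Minimum distance d = smallest w > 0 with A_w > 0 = 1.
Sanity: Σ A_w = 16 = 2^4 = 16 ✓.


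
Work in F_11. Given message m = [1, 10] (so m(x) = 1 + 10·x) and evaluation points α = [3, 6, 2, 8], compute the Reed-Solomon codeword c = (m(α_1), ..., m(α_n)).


c = [9, 6, 10, 4]

Message polynomial: m(x) = 1 + 10·x (mod 11).
For each evaluation point α_i, compute m(α_i) mod 11:
  α_1 = 3: Horner steps 10 → 9, so m(3) = 9.
  α_2 = 6: Horner steps 10 → 6, so m(6) = 6.
  α_3 = 2: Horner steps 10 → 10, so m(2) = 10.
  α_4 = 8: Horner steps 10 → 4, so m(8) = 4.
Codeword c = [9, 6, 10, 4] ∈ F_11^4.


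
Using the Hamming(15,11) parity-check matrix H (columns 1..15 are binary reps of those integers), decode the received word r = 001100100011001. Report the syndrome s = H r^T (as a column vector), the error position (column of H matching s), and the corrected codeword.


s = (1, 0, 0, 0)^T, error position = 8, corrected codeword c = 001100110011001

Compute s = H r^T mod 2 one row at a time:
  s_1 = 0 + 0 + 0 + 1 + 1 + 0 + 0 + 1 = 3 ≡ 1 (mod 2).
  s_2 = 1 + 0 + 0 + 1 + 1 + 0 + 0 + 1 = 4 ≡ 0 (mod 2).
  s_3 = 0 + 1 + 0 + 1 + 0 + 1 + 0 + 1 = 4 ≡ 0 (mod 2).
  s_4 = 0 + 1 + 0 + 1 + 0 + 1 + 0 + 1 = 4 ≡ 0 (mod 2).
s = (1, 0, 0, 0)^T — this equals column 8 of H (binary 1000), so error is at position 8.
Correct: flip bit 8 of r = 001100100011001 to get c = 001100110011001.


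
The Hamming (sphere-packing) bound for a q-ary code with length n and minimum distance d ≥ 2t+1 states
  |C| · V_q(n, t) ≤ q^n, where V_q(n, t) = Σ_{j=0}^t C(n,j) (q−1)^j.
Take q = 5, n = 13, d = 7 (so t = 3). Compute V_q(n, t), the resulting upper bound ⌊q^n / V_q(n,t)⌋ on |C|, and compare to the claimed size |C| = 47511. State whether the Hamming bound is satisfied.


V_q(n, t) = 19605, q^n = 1220703125, Hamming bound = 62264, |C| = 47511 ≤ bound (satisfied).

Step 1: Compute V_q(n, t) = Σ_{j=0}^3 C(n, j) (q−1)^j.
  j = 0: C(13,0)·(4)^0 = 1·1 = 1.
  j = 1: C(13,1)·(4)^1 = 13·4 = 52.
  j = 2: C(13,2)·(4)^2 = 78·16 = 1248.
  j = 3: C(13,3)·(4)^3 = 286·64 = 18304.
  V_q(n, t) = 1 + 52 + 1248 + 18304 = 19605.
Step 2: q^n = 5^13 = 1220703125.
Step 3: Hamming bound ⌊q^n / V_q(n,t)⌋ = ⌊1220703125/19605⌋ = 62264.
Step 4: Compare |C| = 47511 to 62264: satisfied.
The claimed |C| lies below the Hamming bound.


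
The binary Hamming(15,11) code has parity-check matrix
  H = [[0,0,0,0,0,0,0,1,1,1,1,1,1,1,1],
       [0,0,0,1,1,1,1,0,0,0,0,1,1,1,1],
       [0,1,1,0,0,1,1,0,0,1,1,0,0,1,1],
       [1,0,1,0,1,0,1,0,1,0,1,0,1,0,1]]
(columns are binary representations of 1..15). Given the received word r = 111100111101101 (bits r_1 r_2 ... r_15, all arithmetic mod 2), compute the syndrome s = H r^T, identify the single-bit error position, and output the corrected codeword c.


s = (0, 1, 1, 0)^T, error position = 6, corrected codeword c = 111101111101101

Compute s = H r^T mod 2 one row at a time:
  s_1 = 1 + 1 + 1 + 0 + 1 + 1 + 0 + 1 = 6 ≡ 0 (mod 2).
  s_2 = 1 + 0 + 0 + 1 + 1 + 1 + 0 + 1 = 5 ≡ 1 (mod 2).
  s_3 = 1 + 1 + 0 + 1 + 1 + 0 + 0 + 1 = 5 ≡ 1 (mod 2).
  s_4 = 1 + 1 + 0 + 1 + 1 + 0 + 1 + 1 = 6 ≡ 0 (mod 2).
s = (0, 1, 1, 0)^T — this equals column 6 of H (binary 0110), so error is at position 6.
Correct: flip bit 6 of r = 111100111101101 to get c = 111101111101101.


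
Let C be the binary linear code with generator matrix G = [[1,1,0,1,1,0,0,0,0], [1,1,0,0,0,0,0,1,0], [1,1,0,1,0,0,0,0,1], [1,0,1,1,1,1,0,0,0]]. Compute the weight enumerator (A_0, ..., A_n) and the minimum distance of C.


Weight distribution: A_0 = 1, A_2 = 1, A_3 = 4, A_4 = 3, A_5 = 4, A_6 = 3. Minimum distance d = 2.

Enumerate all 2^4 = 16 messages m ∈ F_2^4.
For each, compute codeword c = mG in F_2^9, then tally its weight.
  m = 0000 → c = 000000000, weight = 0.
  m = 1000 → c = 110110000, weight = 4.
  m = 0100 → c = 110000010, weight = 3.
  m = 1100 → c = 000110010, weight = 3.
  m = 0010 → c = 110100001, weight = 4.
  m = 1010 → c = 000010001, weight = 2.
  m = 0110 → c = 000100011, weight = 3.
  m = 1110 → c = 110010011, weight = 5.
  m = 0001 → c = 101111000, weight = 5.
  m = 1001 → c = 011001000, weight = 3.
  m = 0101 → c = 011111010, weight = 6.
  m = 1101 → c = 101001010, weight = 4.
  m = 0011 → c = 011011001, weight = 5.
  m = 1011 → c = 101101001, weight = 5.
  m = 0111 → c = 101011011, weight = 6.
  m = 1111 → c = 011101011, weight = 6.
Tally weights:
  weight 0: 1 codewords.
  weight 2: 1 codewords.
  weight 3: 4 codewords.
  weight 4: 3 codewords.
  weight 5: 4 codewords.
  weight 6: 3 codewords.
Minimum distance d = smallest w > 0 with A_w > 0 = 2.
Sanity: Σ A_w = 16 = 2^4 = 16 ✓.


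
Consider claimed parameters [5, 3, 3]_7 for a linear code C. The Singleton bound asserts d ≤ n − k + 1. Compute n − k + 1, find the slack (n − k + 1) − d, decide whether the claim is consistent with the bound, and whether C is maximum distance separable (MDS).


Singleton RHS = n − k + 1 = 3, slack = 0, bound satisfied, MDS.

Singleton bound: d ≤ n − k + 1.
Here n = 5, k = 3, so n − k + 1 = 3.
Given d = 3, check d ≤ 3: YES.
Slack = (n − k + 1) − d = 0.
The code is MDS (slack = 0).
Description: the claimed parameters are [5, 3, 3]_7; such a code would be MDS (meets Singleton bound).


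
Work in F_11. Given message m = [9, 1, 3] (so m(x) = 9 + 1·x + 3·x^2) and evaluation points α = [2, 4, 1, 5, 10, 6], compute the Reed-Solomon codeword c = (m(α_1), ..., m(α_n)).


c = [1, 6, 2, 1, 0, 2]

Message polynomial: m(x) = 9 + 1·x + 3·x^2 (mod 11).
For each evaluation point α_i, compute m(α_i) mod 11:
  α_1 = 2: Horner steps 3 → 7 → 1, so m(2) = 1.
  α_2 = 4: Horner steps 3 → 2 → 6, so m(4) = 6.
  α_3 = 1: Horner steps 3 → 4 → 2, so m(1) = 2.
  α_4 = 5: Horner steps 3 → 5 → 1, so m(5) = 1.
  α_5 = 10: Horner steps 3 → 9 → 0, so m(10) = 0.
  α_6 = 6: Horner steps 3 → 8 → 2, so m(6) = 2.
Codeword c = [1, 6, 2, 1, 0, 2] ∈ F_11^6.


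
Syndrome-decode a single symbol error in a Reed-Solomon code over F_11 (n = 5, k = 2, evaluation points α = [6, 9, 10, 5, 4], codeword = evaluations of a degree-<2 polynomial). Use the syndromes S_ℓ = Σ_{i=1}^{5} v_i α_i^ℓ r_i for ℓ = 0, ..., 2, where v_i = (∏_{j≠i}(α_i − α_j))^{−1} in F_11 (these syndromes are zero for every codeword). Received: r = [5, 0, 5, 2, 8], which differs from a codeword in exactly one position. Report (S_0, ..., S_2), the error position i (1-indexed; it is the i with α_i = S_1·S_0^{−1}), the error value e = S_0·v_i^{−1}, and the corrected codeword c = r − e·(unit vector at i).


S = (10, 5, 8), error at position 1, error magnitude e = 9, c = [7, 0, 5, 2, 8].

Step 1: column multipliers v_i = (∏_{j≠i}(α_i − α_j))^{−1} mod 11.
  i = 1 (α = 6): (6−9)(6−10)(6−5)(6−4) = (−3)·(−4)·1·2 = 24 ≡ 2, so v_1 = 2^{−1} = 6 (mod 11).
  i = 2 (α = 9): (9−6)(9−10)(9−5)(9−4) = 3·(−1)·4·5 = −60 ≡ 6, so v_2 = 6^{−1} = 2 (mod 11).
  i = 3 (α = 10): (10−6)(10−9)(10−5)(10−4) = 4·1·5·6 = 120 ≡ 10, so v_3 = 10^{−1} = 10 (mod 11).
  i = 4 (α = 5): (5−6)(5−9)(5−10)(5−4) = (−1)·(−4)·(−5)·1 = −20 ≡ 2, so v_4 = 2^{−1} = 6 (mod 11).
  i = 5 (α = 4): (4−6)(4−9)(4−10)(4−5) = (−2)·(−5)·(−6)·(−1) = 60 ≡ 5, so v_5 = 5^{−1} = 9 (mod 11).
  v = [6, 2, 10, 6, 9].
Step 2: syndromes of r = [5, 0, 5, 2, 8] (all sums mod 11).
  S_0 = Σ v_i r_i = 6·5 + 2·0 + 10·5 + 6·2 + 9·8 = 164 ≡ 10.
  S_1 = Σ v_i α_i r_i = 6·6·5 + 2·9·0 + 10·10·5 + 6·5·2 + 9·4·8 = 1028 ≡ 5.
  α_i^2 mod 11 = [3, 4, 1, 3, 5].
  S_2 = Σ v_i α_i^2 r_i = 6·3·5 + 2·4·0 + 10·1·5 + 6·3·2 + 9·5·8 = 536 ≡ 8.
  S = (10, 5, 8) ≠ 0, so r is not a codeword (an error is present).
Step 3: locate the error. For a single error e at position i, S_ℓ = v_i·e·α_i^ℓ, so α_err = S_1/S_0.
  S_0^{−1} = 10^{−1} = 10 (mod 11), so α_err = 5·10 = 50 ≡ 6 = α_1. Error position i = 1.
  Consistency check: S_2/S_1 = 8·9 = 72 ≡ 6 = α_err ✓ (single-error assumption holds).
Step 4: error magnitude e = S_0/v_1 = S_0·∏_{j≠1}(α_1 − α_j) = 10·2 = 20 ≡ 9 (mod 11).
Step 5: correct position 1: c_1 = r_1 − e = 5 − 9 ≡ 7 (mod 11). Hence c = [7, 0, 5, 2, 8].
  Check: interpolating c through the α_i gives m(x) = 10 + 5·x (degree < 2) with m(α_i) = c_i for every i, so c is indeed a codeword.


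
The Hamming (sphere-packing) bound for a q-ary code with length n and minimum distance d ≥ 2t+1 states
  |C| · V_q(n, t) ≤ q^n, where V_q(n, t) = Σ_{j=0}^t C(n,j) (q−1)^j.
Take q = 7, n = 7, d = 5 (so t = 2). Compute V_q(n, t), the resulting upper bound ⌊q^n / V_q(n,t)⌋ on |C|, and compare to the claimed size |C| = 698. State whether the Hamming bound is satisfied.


V_q(n, t) = 799, q^n = 823543, Hamming bound = 1030, |C| = 698 ≤ bound (satisfied).

Step 1: Compute V_q(n, t) = Σ_{j=0}^2 C(n, j) (q−1)^j.
  j = 0: C(7,0)·(6)^0 = 1·1 = 1.
  j = 1: C(7,1)·(6)^1 = 7·6 = 42.
  j = 2: C(7,2)·(6)^2 = 21·36 = 756.
  V_q(n, t) = 1 + 42 + 756 = 799.
Step 2: q^n = 7^7 = 823543.
Step 3: Hamming bound ⌊q^n / V_q(n,t)⌋ = ⌊823543/799⌋ = 1030.
Step 4: Compare |C| = 698 to 1030: satisfied.
The claimed |C| lies below the Hamming bound.


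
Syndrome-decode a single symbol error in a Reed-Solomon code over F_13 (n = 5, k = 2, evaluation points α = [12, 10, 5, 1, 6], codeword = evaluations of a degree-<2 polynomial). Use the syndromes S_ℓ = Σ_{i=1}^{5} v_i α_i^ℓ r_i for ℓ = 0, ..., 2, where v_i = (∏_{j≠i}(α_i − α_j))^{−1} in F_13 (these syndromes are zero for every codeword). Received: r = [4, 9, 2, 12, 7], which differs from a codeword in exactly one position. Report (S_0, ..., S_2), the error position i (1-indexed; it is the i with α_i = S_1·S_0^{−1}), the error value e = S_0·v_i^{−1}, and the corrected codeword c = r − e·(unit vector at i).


S = (9, 2, 12), error at position 5, error magnitude e = 1, c = [4, 9, 2, 12, 6].

Step 1: column multipliers v_i = (∏_{j≠i}(α_i − α_j))^{−1} mod 13.
  i = 1 (α = 12): (12−10)(12−5)(12−1)(12−6) = 2·7·11·6 = 924 ≡ 1, so v_1 = 1^{−1} = 1 (mod 13).
  i = 2 (α = 10): (10−12)(10−5)(10−1)(10−6) = (−2)·5·9·4 = −360 ≡ 4, so v_2 = 4^{−1} = 10 (mod 13).
  i = 3 (α = 5): (5−12)(5−10)(5−1)(5−6) = (−7)·(−5)·4·(−1) = −140 ≡ 3, so v_3 = 3^{−1} = 9 (mod 13).
  i = 4 (α = 1): (1−12)(1−10)(1−5)(1−6) = (−11)·(−9)·(−4)·(−5) = 1980 ≡ 4, so v_4 = 4^{−1} = 10 (mod 13).
  i = 5 (α = 6): (6−12)(6−10)(6−5)(6−1) = (−6)·(−4)·1·5 = 120 ≡ 3, so v_5 = 3^{−1} = 9 (mod 13).
  v = [1, 10, 9, 10, 9].
Step 2: syndromes of r = [4, 9, 2, 12, 7] (all sums mod 13).
  S_0 = Σ v_i r_i = 1·4 + 10·9 + 9·2 + 10·12 + 9·7 = 295 ≡ 9.
  S_1 = Σ v_i α_i r_i = 1·12·4 + 10·10·9 + 9·5·2 + 10·1·12 + 9·6·7 = 1536 ≡ 2.
  α_i^2 mod 13 = [1, 9, 12, 1, 10].
  S_2 = Σ v_i α_i^2 r_i = 1·1·4 + 10·9·9 + 9·12·2 + 10·1·12 + 9·10·7 = 1780 ≡ 12.
  S = (9, 2, 12) ≠ 0, so r is not a codeword (an error is present).
Step 3: locate the error. For a single error e at position i, S_ℓ = v_i·e·α_i^ℓ, so α_err = S_1/S_0.
  S_0^{−1} = 9^{−1} = 3 (mod 13), so α_err = 2·3 = 6 ≡ 6 = α_5. Error position i = 5.
  Consistency check: S_2/S_1 = 12·7 = 84 ≡ 6 = α_err ✓ (single-error assumption holds).
Step 4: error magnitude e = S_0/v_5 = S_0·∏_{j≠5}(α_5 − α_j) = 9·3 = 27 ≡ 1 (mod 13).
Step 5: correct position 5: c_5 = r_5 − e = 7 − 1 ≡ 6 (mod 13). Hence c = [4, 9, 2, 12, 6].
  Check: interpolating c through the α_i gives m(x) = 8 + 4·x (degree < 2) with m(α_i) = c_i for every i, so c is indeed a codeword.


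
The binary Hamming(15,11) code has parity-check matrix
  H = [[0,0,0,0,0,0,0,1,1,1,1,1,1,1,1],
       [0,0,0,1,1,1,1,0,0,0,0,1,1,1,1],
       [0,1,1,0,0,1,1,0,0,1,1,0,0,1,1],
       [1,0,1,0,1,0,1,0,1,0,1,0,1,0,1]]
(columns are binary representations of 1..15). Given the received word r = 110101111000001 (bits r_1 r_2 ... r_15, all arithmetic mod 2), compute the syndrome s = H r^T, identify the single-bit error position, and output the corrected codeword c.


s = (1, 0, 0, 0)^T, error position = 8, corrected codeword c = 110101101000001

Compute s = H r^T mod 2 one row at a time:
  s_1 = 1 + 1 + 0 + 0 + 0 + 0 + 0 + 1 = 3 ≡ 1 (mod 2).
  s_2 = 1 + 0 + 1 + 1 + 0 + 0 + 0 + 1 = 4 ≡ 0 (mod 2).
  s_3 = 1 + 0 + 1 + 1 + 0 + 0 + 0 + 1 = 4 ≡ 0 (mod 2).
  s_4 = 1 + 0 + 0 + 1 + 1 + 0 + 0 + 1 = 4 ≡ 0 (mod 2).
s = (1, 0, 0, 0)^T — this equals column 8 of H (binary 1000), so error is at position 8.
Correct: flip bit 8 of r = 110101111000001 to get c = 110101101000001.


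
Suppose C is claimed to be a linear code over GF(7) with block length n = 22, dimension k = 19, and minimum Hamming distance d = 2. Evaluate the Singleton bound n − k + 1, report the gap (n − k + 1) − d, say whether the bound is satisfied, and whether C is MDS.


Singleton RHS = n − k + 1 = 4, slack = 2, bound satisfied, not MDS.

Singleton bound: d ≤ n − k + 1.
Here n = 22, k = 19, so n − k + 1 = 4.
Given d = 2, check d ≤ 4: YES.
Slack = (n − k + 1) − d = 2.
The code is NOT MDS (slack = 2 > 0).
Description: the claimed parameters are [22, 19, 2]_7; such a code would be non-MDS.


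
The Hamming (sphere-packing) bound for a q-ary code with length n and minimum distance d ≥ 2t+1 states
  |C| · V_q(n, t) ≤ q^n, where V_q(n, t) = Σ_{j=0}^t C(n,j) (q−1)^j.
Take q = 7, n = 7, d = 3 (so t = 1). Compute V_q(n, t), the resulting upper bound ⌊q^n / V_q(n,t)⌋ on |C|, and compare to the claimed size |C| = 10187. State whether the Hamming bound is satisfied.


V_q(n, t) = 43, q^n = 823543, Hamming bound = 19152, |C| = 10187 ≤ bound (satisfied).

Step 1: Compute V_q(n, t) = Σ_{j=0}^1 C(n, j) (q−1)^j.
  j = 0: C(7,0)·(6)^0 = 1·1 = 1.
  j = 1: C(7,1)·(6)^1 = 7·6 = 42.
  V_q(n, t) = 1 + 42 = 43.
Step 2: q^n = 7^7 = 823543.
Step 3: Hamming bound ⌊q^n / V_q(n,t)⌋ = ⌊823543/43⌋ = 19152.
Step 4: Compare |C| = 10187 to 19152: satisfied.
The claimed |C| lies below the Hamming bound.


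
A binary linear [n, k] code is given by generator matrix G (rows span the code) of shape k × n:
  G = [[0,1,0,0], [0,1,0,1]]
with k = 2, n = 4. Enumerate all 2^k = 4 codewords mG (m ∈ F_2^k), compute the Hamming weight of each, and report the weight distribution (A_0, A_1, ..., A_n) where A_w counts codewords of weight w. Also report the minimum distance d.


Weight distribution: A_0 = 1, A_1 = 2, A_2 = 1. Minimum distance d = 1.

Enumerate all 2^2 = 4 messages m ∈ F_2^2.
For each, compute codeword c = mG in F_2^4, then tally its weight.
  m = 00 → c = 0000, weight = 0.
  m = 10 → c = 0100, weight = 1.
  m = 01 → c = 0101, weight = 2.
  m = 11 → c = 0001, weight = 1.
Tally weights:
  weight 0: 1 codewords.
  weight 1: 2 codewords.
  weight 2: 1 codewords.
Minimum distance d = smallest w > 0 with A_w > 0 = 1.
Sanity: Σ A_w = 4 = 2^2 = 4 ✓.


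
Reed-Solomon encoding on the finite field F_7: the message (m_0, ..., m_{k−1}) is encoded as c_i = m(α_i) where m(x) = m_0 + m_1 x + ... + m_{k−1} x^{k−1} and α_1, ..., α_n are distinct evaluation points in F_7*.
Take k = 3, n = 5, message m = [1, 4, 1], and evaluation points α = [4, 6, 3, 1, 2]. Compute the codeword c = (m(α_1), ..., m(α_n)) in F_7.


c = [5, 5, 1, 6, 6]

Message polynomial: m(x) = 1 + 4·x + 1·x^2 (mod 7).
For each evaluation point α_i, compute m(α_i) mod 7:
  α_1 = 4: Horner steps 1 → 1 → 5, so m(4) = 5.
  α_2 = 6: Horner steps 1 → 3 → 5, so m(6) = 5.
  α_3 = 3: Horner steps 1 → 0 → 1, so m(3) = 1.
  α_4 = 1: Horner steps 1 → 5 → 6, so m(1) = 6.
  α_5 = 2: Horner steps 1 → 6 → 6, so m(2) = 6.
Codeword c = [5, 5, 1, 6, 6] ∈ F_7^5.


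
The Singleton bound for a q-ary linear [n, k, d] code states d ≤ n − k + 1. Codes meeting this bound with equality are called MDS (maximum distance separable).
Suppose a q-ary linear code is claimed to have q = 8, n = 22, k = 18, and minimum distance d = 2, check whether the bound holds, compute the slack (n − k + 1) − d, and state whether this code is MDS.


Singleton RHS = n − k + 1 = 5, slack = 3, bound satisfied, not MDS.

Singleton bound: d ≤ n − k + 1.
Here n = 22, k = 18, so n − k + 1 = 5.
Given d = 2, check d ≤ 5: YES.
Slack = (n − k + 1) − d = 3.
The code is NOT MDS (slack = 3 > 0).
Description: the claimed parameters are [22, 18, 2]_8; such a code would be non-MDS.


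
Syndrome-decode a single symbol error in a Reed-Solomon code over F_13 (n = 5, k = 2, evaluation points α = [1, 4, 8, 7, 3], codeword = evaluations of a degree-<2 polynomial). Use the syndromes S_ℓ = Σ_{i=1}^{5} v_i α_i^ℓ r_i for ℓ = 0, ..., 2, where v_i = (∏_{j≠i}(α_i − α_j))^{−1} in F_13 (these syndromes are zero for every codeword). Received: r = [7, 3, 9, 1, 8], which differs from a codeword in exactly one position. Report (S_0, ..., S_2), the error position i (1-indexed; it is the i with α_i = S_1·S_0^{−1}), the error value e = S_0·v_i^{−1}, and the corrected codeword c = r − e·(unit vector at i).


S = (3, 3, 3), error at position 1, error magnitude e = 2, c = [5, 3, 9, 1, 8].

Step 1: column multipliers v_i = (∏_{j≠i}(α_i − α_j))^{−1} mod 13.
  i = 1 (α = 1): (1−4)(1−8)(1−7)(1−3) = (−3)·(−7)·(−6)·(−2) = 252 ≡ 5, so v_1 = 5^{−1} = 8 (mod 13).
  i = 2 (α = 4): (4−1)(4−8)(4−7)(4−3) = 3·(−4)·(−3)·1 = 36 ≡ 10, so v_2 = 10^{−1} = 4 (mod 13).
  i = 3 (α = 8): (8−1)(8−4)(8−7)(8−3) = 7·4·1·5 = 140 ≡ 10, so v_3 = 10^{−1} = 4 (mod 13).
  i = 4 (α = 7): (7−1)(7−4)(7−8)(7−3) = 6·3·(−1)·4 = −72 ≡ 6, so v_4 = 6^{−1} = 11 (mod 13).
  i = 5 (α = 3): (3−1)(3−4)(3−8)(3−7) = 2·(−1)·(−5)·(−4) = −40 ≡ 12, so v_5 = 12^{−1} = 12 (mod 13).
  v = [8, 4, 4, 11, 12].
Step 2: syndromes of r = [7, 3, 9, 1, 8] (all sums mod 13).
  S_0 = Σ v_i r_i = 8·7 + 4·3 + 4·9 + 11·1 + 12·8 = 211 ≡ 3.
  S_1 = Σ v_i α_i r_i = 8·1·7 + 4·4·3 + 4·8·9 + 11·7·1 + 12·3·8 = 757 ≡ 3.
  α_i^2 mod 13 = [1, 3, 12, 10, 9].
  S_2 = Σ v_i α_i^2 r_i = 8·1·7 + 4·3·3 + 4·12·9 + 11·10·1 + 12·9·8 = 1498 ≡ 3.
  S = (3, 3, 3) ≠ 0, so r is not a codeword (an error is present).
Step 3: locate the error. For a single error e at position i, S_ℓ = v_i·e·α_i^ℓ, so α_err = S_1/S_0.
  S_0^{−1} = 3^{−1} = 9 (mod 13), so α_err = 3·9 = 27 ≡ 1 = α_1. Error position i = 1.
  Consistency check: S_2/S_1 = 3·9 = 27 ≡ 1 = α_err ✓ (single-error assumption holds).
Step 4: error magnitude e = S_0/v_1 = S_0·∏_{j≠1}(α_1 − α_j) = 3·5 = 15 ≡ 2 (mod 13).
Step 5: correct position 1: c_1 = r_1 − e = 7 − 2 ≡ 5 (mod 13). Hence c = [5, 3, 9, 1, 8].
  Check: interpolating c through the α_i gives m(x) = 10 + 8·x (degree < 2) with m(α_i) = c_i for every i, so c is indeed a codeword.


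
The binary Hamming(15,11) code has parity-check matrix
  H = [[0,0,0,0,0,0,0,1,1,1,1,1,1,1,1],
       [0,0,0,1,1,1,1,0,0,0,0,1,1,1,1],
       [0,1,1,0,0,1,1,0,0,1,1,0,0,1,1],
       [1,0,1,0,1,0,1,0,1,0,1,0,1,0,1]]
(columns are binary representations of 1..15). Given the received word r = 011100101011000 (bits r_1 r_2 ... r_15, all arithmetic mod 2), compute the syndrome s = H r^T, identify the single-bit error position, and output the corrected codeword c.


s = (1, 1, 0, 0)^T, error position = 12, corrected codeword c = 011100101010000

Compute s = H r^T mod 2 one row at a time:
  s_1 = 0 + 1 + 0 + 1 + 1 + 0 + 0 + 0 = 3 ≡ 1 (mod 2).
  s_2 = 1 + 0 + 0 + 1 + 1 + 0 + 0 + 0 = 3 ≡ 1 (mod 2).
  s_3 = 1 + 1 + 0 + 1 + 0 + 1 + 0 + 0 = 4 ≡ 0 (mod 2).
  s_4 = 0 + 1 + 0 + 1 + 1 + 1 + 0 + 0 = 4 ≡ 0 (mod 2).
s = (1, 1, 0, 0)^T — this equals column 12 of H (binary 1100), so error is at position 12.
Correct: flip bit 12 of r = 011100101011000 to get c = 011100101010000.


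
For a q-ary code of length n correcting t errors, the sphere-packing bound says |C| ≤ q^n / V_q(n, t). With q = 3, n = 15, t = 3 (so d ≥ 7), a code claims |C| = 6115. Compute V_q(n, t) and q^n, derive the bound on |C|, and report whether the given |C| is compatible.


V_q(n, t) = 4091, q^n = 14348907, Hamming bound = 3507, |C| = 6115 > bound (violated).

Step 1: Compute V_q(n, t) = Σ_{j=0}^3 C(n, j) (q−1)^j.
  j = 0: C(15,0)·(2)^0 = 1·1 = 1.
  j = 1: C(15,1)·(2)^1 = 15·2 = 30.
  j = 2: C(15,2)·(2)^2 = 105·4 = 420.
  j = 3: C(15,3)·(2)^3 = 455·8 = 3640.
  V_q(n, t) = 1 + 30 + 420 + 3640 = 4091.
Step 2: q^n = 3^15 = 14348907.
Step 3: Hamming bound ⌊q^n / V_q(n,t)⌋ = ⌊14348907/4091⌋ = 3507.
Step 4: Compare |C| = 6115 to 3507: violated.
The claimed |C| lies above the Hamming bound, so no 3-ary code of length 15 with d ≥ 7 can have 6115 codewords.


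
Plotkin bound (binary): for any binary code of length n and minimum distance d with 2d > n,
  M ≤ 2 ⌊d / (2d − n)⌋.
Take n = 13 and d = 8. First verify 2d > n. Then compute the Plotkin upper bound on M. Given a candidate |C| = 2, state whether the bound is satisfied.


Plotkin bound M ≤ 4; given |C| = 2 ≤ bound (satisfied).

Check applicability: 2d = 16, n = 13.
2d − n = 3 > 0, so Plotkin applies.
Compute d/(2d−n) = 8/3 ≈ 2.6667.
⌊d/(2d−n)⌋ = 2.
Plotkin bound: M ≤ 2·2 = 4.
Given |C| = 2, check: satisfied.
This |C| is below the Plotkin bound.


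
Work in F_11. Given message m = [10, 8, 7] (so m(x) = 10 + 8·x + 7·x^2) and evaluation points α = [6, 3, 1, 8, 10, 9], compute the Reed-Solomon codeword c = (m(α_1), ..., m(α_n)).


c = [2, 9, 3, 5, 9, 0]

Message polynomial: m(x) = 10 + 8·x + 7·x^2 (mod 11).
For each evaluation point α_i, compute m(α_i) mod 11:
  α_1 = 6: Horner steps 7 → 6 → 2, so m(6) = 2.
  α_2 = 3: Horner steps 7 → 7 → 9, so m(3) = 9.
  α_3 = 1: Horner steps 7 → 4 → 3, so m(1) = 3.
  α_4 = 8: Horner steps 7 → 9 → 5, so m(8) = 5.
  α_5 = 10: Horner steps 7 → 1 → 9, so m(10) = 9.
  α_6 = 9: Horner steps 7 → 5 → 0, so m(9) = 0.
Codeword c = [2, 9, 3, 5, 9, 0] ∈ F_11^6.


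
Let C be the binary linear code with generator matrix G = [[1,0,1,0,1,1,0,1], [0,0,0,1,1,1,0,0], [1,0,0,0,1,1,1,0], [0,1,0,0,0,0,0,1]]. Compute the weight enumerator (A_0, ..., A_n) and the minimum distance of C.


Weight distribution: A_0 = 1, A_2 = 1, A_3 = 4, A_4 = 3, A_5 = 4, A_6 = 3. Minimum distance d = 2.

Enumerate all 2^4 = 16 messages m ∈ F_2^4.
For each, compute codeword c = mG in F_2^8, then tally its weight.
  m = 0000 → c = 00000000, weight = 0.
  m = 1000 → c = 10101101, weight = 5.
  m = 0100 → c = 00011100, weight = 3.
  m = 1100 → c = 10110001, weight = 4.
  m = 0010 → c = 10001110, weight = 4.
  m = 1010 → c = 00100011, weight = 3.
  m = 0110 → c = 10010010, weight = 3.
  m = 1110 → c = 00111111, weight = 6.
  m = 0001 → c = 01000001, weight = 2.
  m = 1001 → c = 11101100, weight = 5.
  m = 0101 → c = 01011101, weight = 5.
  m = 1101 → c = 11110000, weight = 4.
  m = 0011 → c = 11001111, weight = 6.
  m = 1011 → c = 01100010, weight = 3.
  m = 0111 → c = 11010011, weight = 5.
  m = 1111 → c = 01111110, weight = 6.
Tally weights:
  weight 0: 1 codewords.
  weight 2: 1 codewords.
  weight 3: 4 codewords.
  weight 4: 3 codewords.
  weight 5: 4 codewords.
  weight 6: 3 codewords.
Minimum distance d = smallest w > 0 with A_w > 0 = 2.
Sanity: Σ A_w = 16 = 2^4 = 16 ✓.


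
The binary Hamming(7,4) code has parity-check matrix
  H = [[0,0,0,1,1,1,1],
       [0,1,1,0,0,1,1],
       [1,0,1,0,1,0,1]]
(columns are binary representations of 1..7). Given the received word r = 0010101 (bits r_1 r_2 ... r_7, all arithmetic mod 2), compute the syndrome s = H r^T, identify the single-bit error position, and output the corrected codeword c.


s = (0, 0, 1)^T, error position = 1, corrected codeword c = 1010101

Compute s = H r^T mod 2 one row at a time:
  s_1 = 0 + 1 + 0 + 1 = 2 ≡ 0 (mod 2).
  s_2 = 0 + 1 + 0 + 1 = 2 ≡ 0 (mod 2).
  s_3 = 0 + 1 + 1 + 1 = 3 ≡ 1 (mod 2).
s = (0, 0, 1)^T — this equals column 1 of H (binary 001), so error is at position 1.
Correct: flip bit 1 of r = 0010101 to get c = 1010101.


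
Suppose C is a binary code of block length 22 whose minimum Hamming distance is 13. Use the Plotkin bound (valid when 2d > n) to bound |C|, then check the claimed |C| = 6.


Plotkin bound M ≤ 6; given |C| = 6 ≤ bound (satisfied).

Check applicability: 2d = 26, n = 22.
2d − n = 4 > 0, so Plotkin applies.
Compute d/(2d−n) = 13/4 ≈ 3.2500.
⌊d/(2d−n)⌋ = 3.
Plotkin bound: M ≤ 2·3 = 6.
Given |C| = 6, check: satisfied.
This |C| is at the Plotkin bound.


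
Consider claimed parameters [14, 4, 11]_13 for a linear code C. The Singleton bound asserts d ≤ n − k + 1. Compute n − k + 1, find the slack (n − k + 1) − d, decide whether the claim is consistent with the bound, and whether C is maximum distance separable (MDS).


Singleton RHS = n − k + 1 = 11, slack = 0, bound satisfied, MDS.

Singleton bound: d ≤ n − k + 1.
Here n = 14, k = 4, so n − k + 1 = 11.
Given d = 11, check d ≤ 11: YES.
Slack = (n − k + 1) − d = 0.
The code is MDS (slack = 0).
Description: the claimed parameters are [14, 4, 11]_13; such a code would be MDS (meets Singleton bound).


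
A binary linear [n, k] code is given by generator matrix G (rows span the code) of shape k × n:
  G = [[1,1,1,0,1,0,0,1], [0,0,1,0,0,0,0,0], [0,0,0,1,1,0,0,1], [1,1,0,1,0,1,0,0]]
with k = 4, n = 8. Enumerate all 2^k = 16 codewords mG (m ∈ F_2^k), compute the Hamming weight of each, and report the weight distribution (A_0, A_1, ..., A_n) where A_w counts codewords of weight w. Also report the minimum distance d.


Weight distribution: A_0 = 1, A_1 = 2, A_2 = 1, A_3 = 2, A_4 = 5, A_5 = 4, A_6 = 1. Minimum distance d = 1.

Enumerate all 2^4 = 16 messages m ∈ F_2^4.
For each, compute codeword c = mG in F_2^8, then tally its weight.
  m = 0000 → c = 00000000, weight = 0.
  m = 1000 → c = 11101001, weight = 5.
  m = 0100 → c = 00100000, weight = 1.
  m = 1100 → c = 11001001, weight = 4.
  m = 0010 → c = 00011001, weight = 3.
  m = 1010 → c = 11110000, weight = 4.
  m = 0110 → c = 00111001, weight = 4.
  m = 1110 → c = 11010000, weight = 3.
  m = 0001 → c = 11010100, weight = 4.
  m = 1001 → c = 00111101, weight = 5.
  m = 0101 → c = 11110100, weight = 5.
  m = 1101 → c = 00011101, weight = 4.
  m = 0011 → c = 11001101, weight = 5.
  m = 1011 → c = 00100100, weight = 2.
  m = 0111 → c = 11101101, weight = 6.
  m = 1111 → c = 00000100, weight = 1.
Tally weights:
  weight 0: 1 codewords.
  weight 1: 2 codewords.
  weight 2: 1 codewords.
  weight 3: 2 codewords.
  weight 4: 5 codewords.
  weight 5: 4 codewords.
  weight 6: 1 codewords.
Minimum distance d = smallest w > 0 with A_w > 0 = 1.
Sanity: Σ A_w = 16 = 2^4 = 16 ✓.


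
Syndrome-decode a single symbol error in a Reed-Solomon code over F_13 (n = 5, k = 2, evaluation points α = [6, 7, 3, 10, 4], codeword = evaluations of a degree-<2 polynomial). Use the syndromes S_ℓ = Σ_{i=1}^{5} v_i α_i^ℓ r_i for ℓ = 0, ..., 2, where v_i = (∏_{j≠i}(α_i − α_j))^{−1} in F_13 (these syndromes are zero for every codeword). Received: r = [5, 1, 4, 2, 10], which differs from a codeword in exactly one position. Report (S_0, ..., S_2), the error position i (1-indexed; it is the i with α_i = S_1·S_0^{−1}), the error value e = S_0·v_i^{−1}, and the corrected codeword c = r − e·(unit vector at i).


S = (12, 9, 10), error at position 5, error magnitude e = 10, c = [5, 1, 4, 2, 0].

Step 1: column multipliers v_i = (∏_{j≠i}(α_i − α_j))^{−1} mod 13.
  i = 1 (α = 6): (6−7)(6−3)(6−10)(6−4) = (−1)·3·(−4)·2 = 24 ≡ 11, so v_1 = 11^{−1} = 6 (mod 13).
  i = 2 (α = 7): (7−6)(7−3)(7−10)(7−4) = 1·4·(−3)·3 = −36 ≡ 3, so v_2 = 3^{−1} = 9 (mod 13).
  i = 3 (α = 3): (3−6)(3−7)(3−10)(3−4) = (−3)·(−4)·(−7)·(−1) = 84 ≡ 6, so v_3 = 6^{−1} = 11 (mod 13).
  i = 4 (α = 10): (10−6)(10−7)(10−3)(10−4) = 4·3·7·6 = 504 ≡ 10, so v_4 = 10^{−1} = 4 (mod 13).
  i = 5 (α = 4): (4−6)(4−7)(4−3)(4−10) = (−2)·(−3)·1·(−6) = −36 ≡ 3, so v_5 = 3^{−1} = 9 (mod 13).
  v = [6, 9, 11, 4, 9].
Step 2: syndromes of r = [5, 1, 4, 2, 10] (all sums mod 13).
  S_0 = Σ v_i r_i = 6·5 + 9·1 + 11·4 + 4·2 + 9·10 = 181 ≡ 12.
  S_1 = Σ v_i α_i r_i = 6·6·5 + 9·7·1 + 11·3·4 + 4·10·2 + 9·4·10 = 815 ≡ 9.
  α_i^2 mod 13 = [10, 10, 9, 9, 3].
  S_2 = Σ v_i α_i^2 r_i = 6·10·5 + 9·10·1 + 11·9·4 + 4·9·2 + 9·3·10 = 1128 ≡ 10.
  S = (12, 9, 10) ≠ 0, so r is not a codeword (an error is present).
Step 3: locate the error. For a single error e at position i, S_ℓ = v_i·e·α_i^ℓ, so α_err = S_1/S_0.
  S_0^{−1} = 12^{−1} = 12 (mod 13), so α_err = 9·12 = 108 ≡ 4 = α_5. Error position i = 5.
  Consistency check: S_2/S_1 = 10·3 = 30 ≡ 4 = α_err ✓ (single-error assumption holds).
Step 4: error magnitude e = S_0/v_5 = S_0·∏_{j≠5}(α_5 − α_j) = 12·3 = 36 ≡ 10 (mod 13).
Step 5: correct position 5: c_5 = r_5 − e = 10 − 10 ≡ 0 (mod 13). Hence c = [5, 1, 4, 2, 0].
  Check: interpolating c through the α_i gives m(x) = 3 + 9·x (degree < 2) with m(α_i) = c_i for every i, so c is indeed a codeword.
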